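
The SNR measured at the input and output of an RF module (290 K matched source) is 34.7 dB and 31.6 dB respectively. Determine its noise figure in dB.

NF (dB) = SNR_in(dB) − SNR_out(dB) when the source is at T₀
NF = 34.7 − 31.6 = 3.1 dB

3.1 dB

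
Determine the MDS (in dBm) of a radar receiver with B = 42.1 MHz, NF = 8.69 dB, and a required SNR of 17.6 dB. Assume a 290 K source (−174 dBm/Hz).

Sensitivity = −174 + 10 log₁₀(B) + NF + SNR_min
= −174 + 76.24 + 8.69 + 17.6
= −71.47 dBm → −71.5 dBm

−71.5 dBm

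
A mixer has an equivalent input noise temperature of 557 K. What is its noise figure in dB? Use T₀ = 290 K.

F = 1 + T_e/T₀ = 1 + 557/290 = 2.92069
NF = 10 log₁₀(2.92069) = 4.65 dB

4.65 dB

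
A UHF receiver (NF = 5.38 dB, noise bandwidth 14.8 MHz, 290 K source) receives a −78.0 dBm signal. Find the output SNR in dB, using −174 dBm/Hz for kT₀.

Noise floor: N = −174 + 10 log₁₀(B) + NF
10 log₁₀(1.48×10⁷) = 71.7 dB
N = −174 + 71.7 + 5.38 = −96.92 dBm
SNR = P_sig − N = −78.0 − (−96.92) = 18.92 dB → 18.9 dB

18.9 dB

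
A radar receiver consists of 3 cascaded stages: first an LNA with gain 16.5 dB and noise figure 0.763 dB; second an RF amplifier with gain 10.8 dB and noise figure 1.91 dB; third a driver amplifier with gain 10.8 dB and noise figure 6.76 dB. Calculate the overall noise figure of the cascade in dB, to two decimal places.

0.83 dB

Convert to linear (a loss of L dB is a gain of −L dB): F_i = 10^(NF_i/10), G_i = 10^(G_i,dB/10)
  Stage 1: F_1 = 10^(0.763/10) = 1.192, G_1 = 10^(16.5/10) = 44.67
  Stage 2: F_2 = 10^(1.91/10) = 1.552, G_2 = 10^(10.8/10) = 12.02
  Stage 3: F_3 = 10^(6.76/10) = 4.742, G_3 = 10^(10.8/10) = 12.02
Friis cascade:
  F = 1.192 + (1.552 − 1)/44.67 + (4.742 − 1)/537.0 = 1.211
NF = 10 log₁₀(1.211) = 0.83 dB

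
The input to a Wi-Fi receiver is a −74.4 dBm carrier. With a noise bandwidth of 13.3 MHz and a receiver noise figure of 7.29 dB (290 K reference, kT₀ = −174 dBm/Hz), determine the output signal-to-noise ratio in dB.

21.1 dB

Noise floor: N = −174 + 10 log₁₀(B) + NF
10 log₁₀(1.33×10⁷) = 71.24 dB
N = −174 + 71.24 + 7.29 = −95.47 dBm
SNR = P_sig − N = −74.4 − (−95.47) = 21.07 dB → 21.1 dB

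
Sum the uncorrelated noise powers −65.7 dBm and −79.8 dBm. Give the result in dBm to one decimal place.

Convert to linear, add, convert back:
P₁ = 2.69×10⁻¹⁰ W, P₂ = 1.05×10⁻¹¹ W
P_tot = 2.80×10⁻¹⁰ W → 10 log₁₀(P_tot / 10⁻³) = −65.5 dBm

−65.5 dBm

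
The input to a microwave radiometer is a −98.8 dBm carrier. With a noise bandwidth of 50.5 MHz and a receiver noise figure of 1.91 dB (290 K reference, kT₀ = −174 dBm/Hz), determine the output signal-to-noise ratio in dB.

Noise floor: N = −174 + 10 log₁₀(B) + NF
10 log₁₀(5.05×10⁷) = 77.03 dB
N = −174 + 77.03 + 1.91 = −95.06 dBm
SNR = P_sig − N = −98.8 − (−95.06) = −3.74 dB → −3.7 dB

−3.7 dB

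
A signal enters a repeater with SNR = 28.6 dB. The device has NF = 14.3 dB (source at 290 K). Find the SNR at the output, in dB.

14.3 dB

By definition F = SNR_in/SNR_out, so in dB: SNR_out = SNR_in − NF
SNR_out = 28.6 − 14.3 = 14.3 dB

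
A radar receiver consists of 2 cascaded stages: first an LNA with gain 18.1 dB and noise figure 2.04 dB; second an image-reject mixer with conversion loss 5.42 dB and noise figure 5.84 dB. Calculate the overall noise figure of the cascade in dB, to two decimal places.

Convert to linear (a loss of L dB is a gain of −L dB): F_i = 10^(NF_i/10), G_i = 10^(G_i,dB/10)
  Stage 1: F_1 = 10^(2.04/10) = 1.600, G_1 = 10^(18.1/10) = 64.57
  Stage 2: F_2 = 10^(5.84/10) = 3.837, G_2 = 10^(−5.42/10) = 0.2871
Friis cascade:
  F = 1.600 + (3.837 − 1)/64.57 = 1.643
NF = 10 log₁₀(1.643) = 2.16 dB

2.16 dB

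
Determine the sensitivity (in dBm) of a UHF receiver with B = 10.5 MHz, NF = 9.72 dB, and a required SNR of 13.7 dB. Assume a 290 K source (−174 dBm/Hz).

−80.4 dBm

Sensitivity = −174 + 10 log₁₀(B) + NF + SNR_min
= −174 + 70.21 + 9.72 + 13.7
= −80.37 dBm → −80.4 dBm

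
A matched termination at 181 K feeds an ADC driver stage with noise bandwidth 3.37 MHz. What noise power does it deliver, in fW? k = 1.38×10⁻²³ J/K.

8.42 fW

P_n = kTB = 1.38×10⁻²³ × 181 × 3.37×10⁶ = 8.42×10⁻¹⁵ W = 8.42 fW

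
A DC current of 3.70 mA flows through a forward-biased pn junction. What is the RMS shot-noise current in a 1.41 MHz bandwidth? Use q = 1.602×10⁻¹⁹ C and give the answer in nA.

I_n = √(2qI·B)
2qI·B = 2 × 1.602×10⁻¹⁹ × 3.70×10⁻³ × 1.41×10⁶ = 1.67×10⁻¹⁵ A²
I_n = √(1.67×10⁻¹⁵) = 4.09×10⁻⁸ A = 40.9 nA

40.9 nA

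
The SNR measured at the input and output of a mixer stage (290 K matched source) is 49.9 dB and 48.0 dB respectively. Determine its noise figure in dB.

NF (dB) = SNR_in(dB) − SNR_out(dB) when the source is at T₀
NF = 49.9 − 48.0 = 1.9 dB

1.9 dB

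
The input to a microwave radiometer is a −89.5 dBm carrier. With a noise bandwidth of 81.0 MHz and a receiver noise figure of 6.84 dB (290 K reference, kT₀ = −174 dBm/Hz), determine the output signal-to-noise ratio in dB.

−1.4 dB

Noise floor: N = −174 + 10 log₁₀(B) + NF
10 log₁₀(8.10×10⁷) = 79.08 dB
N = −174 + 79.08 + 6.84 = −88.08 dBm
SNR = P_sig − N = −89.5 − (−88.08) = −1.42 dB → −1.4 dB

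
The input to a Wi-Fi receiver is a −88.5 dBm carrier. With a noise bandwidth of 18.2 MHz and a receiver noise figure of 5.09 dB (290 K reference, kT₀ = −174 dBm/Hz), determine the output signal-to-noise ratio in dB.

Noise floor: N = −174 + 10 log₁₀(B) + NF
10 log₁₀(1.82×10⁷) = 72.6 dB
N = −174 + 72.6 + 5.09 = −96.31 dBm
SNR = P_sig − N = −88.5 − (−96.31) = 7.81 dB → 7.8 dB

7.8 dB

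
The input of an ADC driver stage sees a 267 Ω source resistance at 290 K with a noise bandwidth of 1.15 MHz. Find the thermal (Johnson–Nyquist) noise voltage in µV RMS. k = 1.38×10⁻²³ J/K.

V_n = √(4kTRB)
4kTRB = 4 × 1.38×10⁻²³ × 290 × 2.67×10² × 1.15×10⁶ = 4.92×10⁻¹² V²
V_n = √(4.92×10⁻¹²) = 2.22×10⁻⁶ V = 2.22 µV

2.22 µV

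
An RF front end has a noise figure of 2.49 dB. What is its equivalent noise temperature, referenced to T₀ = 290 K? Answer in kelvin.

F = 10^(2.49/10) = 1.77419
T_e = (F − 1)·T₀ = (1.77419 − 1) × 290 = 225 K

225 K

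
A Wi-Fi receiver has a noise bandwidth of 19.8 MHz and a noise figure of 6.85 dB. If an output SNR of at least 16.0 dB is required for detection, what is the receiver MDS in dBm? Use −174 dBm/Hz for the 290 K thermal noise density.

Sensitivity = −174 + 10 log₁₀(B) + NF + SNR_min
= −174 + 72.97 + 6.85 + 16.0
= −78.18 dBm → −78.2 dBm

−78.2 dBm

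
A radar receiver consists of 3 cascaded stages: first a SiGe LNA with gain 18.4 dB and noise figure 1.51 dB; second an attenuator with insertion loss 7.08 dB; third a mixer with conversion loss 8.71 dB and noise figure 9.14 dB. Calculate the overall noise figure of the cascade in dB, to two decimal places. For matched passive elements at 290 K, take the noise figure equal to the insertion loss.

3.02 dB

Convert to linear (a loss of L dB is a gain of −L dB): F_i = 10^(NF_i/10), G_i = 10^(G_i,dB/10)
  Stage 1: F_1 = 10^(1.51/10) = 1.416, G_1 = 10^(18.4/10) = 69.18
  Stage 2: F_2 = 10^(7.08/10) = 5.105, G_2 = 10^(−7.08/10) = 0.1959
  Stage 3: F_3 = 10^(9.14/10) = 8.204, G_3 = 10^(−8.71/10) = 0.1346
Friis cascade:
  F = 1.416 + (5.105 − 1)/69.18 + (8.204 − 1)/13.55 = 2.007
NF = 10 log₁₀(2.007) = 3.02 dB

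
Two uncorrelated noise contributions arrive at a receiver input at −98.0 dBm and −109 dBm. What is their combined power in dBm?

−97.7 dBm

Convert to linear, add, convert back:
P₁ = 1.58×10⁻¹³ W, P₂ = 1.26×10⁻¹⁴ W
P_tot = 1.71×10⁻¹³ W → 10 log₁₀(P_tot / 10⁻³) = −97.7 dBm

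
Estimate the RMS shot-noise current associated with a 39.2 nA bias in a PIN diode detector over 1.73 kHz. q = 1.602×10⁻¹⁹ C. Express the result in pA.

I_n = √(2qI·B)
2qI·B = 2 × 1.602×10⁻¹⁹ × 3.92×10⁻⁸ × 1.73×10³ = 2.17×10⁻²³ A²
I_n = √(2.17×10⁻²³) = 4.66×10⁻¹² A = 4.66 pA

4.66 pA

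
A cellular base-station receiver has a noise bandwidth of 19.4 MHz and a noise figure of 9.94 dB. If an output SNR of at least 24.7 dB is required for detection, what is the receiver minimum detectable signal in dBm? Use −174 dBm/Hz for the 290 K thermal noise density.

Sensitivity = −174 + 10 log₁₀(B) + NF + SNR_min
= −174 + 72.88 + 9.94 + 24.7
= −66.48 dBm → −66.5 dBm

−66.5 dBm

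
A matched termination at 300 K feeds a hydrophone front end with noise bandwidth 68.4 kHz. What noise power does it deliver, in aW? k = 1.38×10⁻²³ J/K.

P_n = kTB = 1.38×10⁻²³ × 300 × 6.84×10⁴ = 2.83×10⁻¹⁶ W = 283 aW

283 aW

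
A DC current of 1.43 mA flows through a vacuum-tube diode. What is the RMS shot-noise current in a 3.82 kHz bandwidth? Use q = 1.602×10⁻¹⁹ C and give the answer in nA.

1.32 nA

I_n = √(2qI·B)
2qI·B = 2 × 1.602×10⁻¹⁹ × 1.43×10⁻³ × 3.82×10³ = 1.75×10⁻¹⁸ A²
I_n = √(1.75×10⁻¹⁸) = 1.32×10⁻⁹ A = 1.32 nA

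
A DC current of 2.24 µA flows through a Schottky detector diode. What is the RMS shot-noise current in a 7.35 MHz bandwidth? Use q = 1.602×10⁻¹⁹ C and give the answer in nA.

2.30 nA

I_n = √(2qI·B)
2qI·B = 2 × 1.602×10⁻¹⁹ × 2.24×10⁻⁶ × 7.35×10⁶ = 5.28×10⁻¹⁸ A²
I_n = √(5.28×10⁻¹⁸) = 2.30×10⁻⁹ A = 2.30 nA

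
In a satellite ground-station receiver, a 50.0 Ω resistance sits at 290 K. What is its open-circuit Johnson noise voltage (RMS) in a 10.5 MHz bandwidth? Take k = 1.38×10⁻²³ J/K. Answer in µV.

V_n = √(4kTRB)
4kTRB = 4 × 1.38×10⁻²³ × 290 × 5.00×10¹ × 1.05×10⁷ = 8.40×10⁻¹² V²
V_n = √(8.40×10⁻¹²) = 2.90×10⁻⁶ V = 2.90 µV

2.90 µV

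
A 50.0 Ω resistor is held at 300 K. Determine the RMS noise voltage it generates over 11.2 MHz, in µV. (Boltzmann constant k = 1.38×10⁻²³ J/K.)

3.05 µV

V_n = √(4kTRB)
4kTRB = 4 × 1.38×10⁻²³ × 300 × 5.00×10¹ × 1.12×10⁷ = 9.27×10⁻¹² V²
V_n = √(9.27×10⁻¹²) = 3.05×10⁻⁶ V = 3.05 µV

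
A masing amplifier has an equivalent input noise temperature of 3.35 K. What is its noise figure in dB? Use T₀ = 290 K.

0.050 dB

F = 1 + T_e/T₀ = 1 + 3.35/290 = 1.01155
NF = 10 log₁₀(1.01155) = 0.050 dB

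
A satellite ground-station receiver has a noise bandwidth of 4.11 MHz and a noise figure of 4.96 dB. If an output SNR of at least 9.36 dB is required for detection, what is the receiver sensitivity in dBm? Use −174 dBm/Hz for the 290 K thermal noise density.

−93.5 dBm

Sensitivity = −174 + 10 log₁₀(B) + NF + SNR_min
= −174 + 66.14 + 4.96 + 9.36
= −93.54 dBm → −93.5 dBm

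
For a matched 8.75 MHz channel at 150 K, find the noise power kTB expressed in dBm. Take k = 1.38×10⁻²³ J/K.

−107.4 dBm

P_n = kTB = 1.38×10⁻²³ × 150 × 8.75×10⁶ = 1.81×10⁻¹⁴ W
In dBm: 10 log₁₀(1.81×10⁻¹⁴ / 10⁻³) = −107.4 dBm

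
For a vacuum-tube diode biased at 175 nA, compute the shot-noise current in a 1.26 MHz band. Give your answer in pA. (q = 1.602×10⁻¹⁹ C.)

I_n = √(2qI·B)
2qI·B = 2 × 1.602×10⁻¹⁹ × 1.75×10⁻⁷ × 1.26×10⁶ = 7.06×10⁻²⁰ A²
I_n = √(7.06×10⁻²⁰) = 2.66×10⁻¹⁰ A = 266 pA

266 pA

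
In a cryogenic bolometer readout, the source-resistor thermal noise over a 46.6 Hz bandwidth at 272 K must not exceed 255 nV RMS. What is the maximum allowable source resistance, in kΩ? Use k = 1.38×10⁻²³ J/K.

92.9 kΩ

Johnson–Nyquist: V_n = √(4kTRB) ⇒ R = V_n² / (4kTB)
4kTB = 4 × 1.38×10⁻²³ × 272 × 4.66×10¹ = 7.00×10⁻¹⁹
R = (2.55×10⁻⁷)² / 7.00×10⁻¹⁹ = 9.29×10⁴ Ω = 92.9 kΩ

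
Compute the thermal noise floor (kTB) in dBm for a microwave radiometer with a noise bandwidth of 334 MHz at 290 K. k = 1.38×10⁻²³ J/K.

P_n = kTB = 1.38×10⁻²³ × 290 × 3.34×10⁸ = 1.34×10⁻¹² W
In dBm: 10 log₁₀(1.34×10⁻¹² / 10⁻³) = −88.7 dBm

−88.7 dBm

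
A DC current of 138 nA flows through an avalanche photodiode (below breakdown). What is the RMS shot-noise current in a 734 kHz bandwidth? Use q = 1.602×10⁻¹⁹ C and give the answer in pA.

180 pA

I_n = √(2qI·B)
2qI·B = 2 × 1.602×10⁻¹⁹ × 1.38×10⁻⁷ × 7.34×10⁵ = 3.25×10⁻²⁰ A²
I_n = √(3.25×10⁻²⁰) = 1.80×10⁻¹⁰ A = 180 pA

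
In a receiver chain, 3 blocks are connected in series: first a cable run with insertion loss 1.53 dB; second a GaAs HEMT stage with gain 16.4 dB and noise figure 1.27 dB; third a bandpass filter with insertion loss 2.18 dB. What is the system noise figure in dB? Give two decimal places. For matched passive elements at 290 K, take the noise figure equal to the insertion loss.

Convert to linear (a loss of L dB is a gain of −L dB): F_i = 10^(NF_i/10), G_i = 10^(G_i,dB/10)
  Stage 1: F_1 = 10^(1.53/10) = 1.422, G_1 = 10^(−1.53/10) = 0.7031
  Stage 2: F_2 = 10^(1.27/10) = 1.340, G_2 = 10^(16.4/10) = 43.65
  Stage 3: F_3 = 10^(2.18/10) = 1.652, G_3 = 10^(−2.18/10) = 0.6053
Friis cascade:
  F = 1.422 + (1.340 − 1)/0.7031 + (1.652 − 1)/30.69 = 1.927
NF = 10 log₁₀(1.927) = 2.85 dB

2.85 dB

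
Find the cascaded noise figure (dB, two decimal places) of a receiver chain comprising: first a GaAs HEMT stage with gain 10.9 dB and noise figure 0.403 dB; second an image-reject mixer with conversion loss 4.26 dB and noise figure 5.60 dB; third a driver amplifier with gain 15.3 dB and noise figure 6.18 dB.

Convert to linear (a loss of L dB is a gain of −L dB): F_i = 10^(NF_i/10), G_i = 10^(G_i,dB/10)
  Stage 1: F_1 = 10^(0.403/10) = 1.097, G_1 = 10^(10.9/10) = 12.30
  Stage 2: F_2 = 10^(5.60/10) = 3.631, G_2 = 10^(−4.26/10) = 0.3750
  Stage 3: F_3 = 10^(6.18/10) = 4.150, G_3 = 10^(15.3/10) = 33.88
Friis cascade:
  F = 1.097 + (3.631 − 1)/12.30 + (4.150 − 1)/4.613 = 1.994
NF = 10 log₁₀(1.994) = 3.00 dB

3.00 dB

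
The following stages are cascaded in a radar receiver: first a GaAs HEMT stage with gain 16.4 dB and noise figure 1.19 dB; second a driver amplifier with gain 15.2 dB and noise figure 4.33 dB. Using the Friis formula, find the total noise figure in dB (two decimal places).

1.32 dB

Convert to linear (a loss of L dB is a gain of −L dB): F_i = 10^(NF_i/10), G_i = 10^(G_i,dB/10)
  Stage 1: F_1 = 10^(1.19/10) = 1.315, G_1 = 10^(16.4/10) = 43.65
  Stage 2: F_2 = 10^(4.33/10) = 2.710, G_2 = 10^(15.2/10) = 33.11
Friis cascade:
  F = 1.315 + (2.710 − 1)/43.65 = 1.354
NF = 10 log₁₀(1.354) = 1.32 dB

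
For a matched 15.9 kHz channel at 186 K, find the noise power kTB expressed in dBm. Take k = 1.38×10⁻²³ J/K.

−133.9 dBm

P_n = kTB = 1.38×10⁻²³ × 186 × 1.59×10⁴ = 4.08×10⁻¹⁷ W
In dBm: 10 log₁₀(4.08×10⁻¹⁷ / 10⁻³) = −133.9 dBm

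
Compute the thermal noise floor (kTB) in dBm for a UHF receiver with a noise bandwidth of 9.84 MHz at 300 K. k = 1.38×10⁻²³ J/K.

−103.9 dBm

P_n = kTB = 1.38×10⁻²³ × 300 × 9.84×10⁶ = 4.07×10⁻¹⁴ W
In dBm: 10 log₁₀(4.07×10⁻¹⁴ / 10⁻³) = −103.9 dBm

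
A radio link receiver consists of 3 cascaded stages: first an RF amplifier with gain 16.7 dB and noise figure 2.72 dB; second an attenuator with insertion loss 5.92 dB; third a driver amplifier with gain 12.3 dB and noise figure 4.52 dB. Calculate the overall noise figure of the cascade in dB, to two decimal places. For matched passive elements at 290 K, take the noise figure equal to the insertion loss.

3.19 dB

Convert to linear (a loss of L dB is a gain of −L dB): F_i = 10^(NF_i/10), G_i = 10^(G_i,dB/10)
  Stage 1: F_1 = 10^(2.72/10) = 1.871, G_1 = 10^(16.7/10) = 46.77
  Stage 2: F_2 = 10^(5.92/10) = 3.908, G_2 = 10^(−5.92/10) = 0.2559
  Stage 3: F_3 = 10^(4.52/10) = 2.831, G_3 = 10^(12.3/10) = 16.98
Friis cascade:
  F = 1.871 + (3.908 − 1)/46.77 + (2.831 − 1)/11.97 = 2.086
NF = 10 log₁₀(2.086) = 3.19 dB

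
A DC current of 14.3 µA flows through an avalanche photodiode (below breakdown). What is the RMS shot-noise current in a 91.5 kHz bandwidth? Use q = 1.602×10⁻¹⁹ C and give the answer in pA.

I_n = √(2qI·B)
2qI·B = 2 × 1.602×10⁻¹⁹ × 1.43×10⁻⁵ × 9.15×10⁴ = 4.19×10⁻¹⁹ A²
I_n = √(4.19×10⁻¹⁹) = 6.47×10⁻¹⁰ A = 647 pA

647 pA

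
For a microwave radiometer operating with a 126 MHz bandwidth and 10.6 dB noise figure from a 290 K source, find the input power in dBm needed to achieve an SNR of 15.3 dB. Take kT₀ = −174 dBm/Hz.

Sensitivity = −174 + 10 log₁₀(B) + NF + SNR_min
= −174 + 81 + 10.6 + 15.3
= −67.1 dBm → −67.1 dBm

−67.1 dBm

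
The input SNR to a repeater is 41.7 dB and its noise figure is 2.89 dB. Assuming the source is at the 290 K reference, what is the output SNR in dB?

38.81 dB

By definition F = SNR_in/SNR_out, so in dB: SNR_out = SNR_in − NF
SNR_out = 41.7 − 2.89 = 38.81 dB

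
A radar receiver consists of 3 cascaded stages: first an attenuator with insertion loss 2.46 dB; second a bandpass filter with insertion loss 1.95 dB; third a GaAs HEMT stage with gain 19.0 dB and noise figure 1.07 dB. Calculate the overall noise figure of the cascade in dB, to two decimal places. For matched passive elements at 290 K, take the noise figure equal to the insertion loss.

5.48 dB

Convert to linear (a loss of L dB is a gain of −L dB): F_i = 10^(NF_i/10), G_i = 10^(G_i,dB/10)
  Stage 1: F_1 = 10^(2.46/10) = 1.762, G_1 = 10^(−2.46/10) = 0.5675
  Stage 2: F_2 = 10^(1.95/10) = 1.567, G_2 = 10^(−1.95/10) = 0.6383
  Stage 3: F_3 = 10^(1.07/10) = 1.279, G_3 = 10^(19.0/10) = 79.43
Friis cascade:
  F = 1.762 + (1.567 − 1)/0.5675 + (1.279 − 1)/0.3622 = 3.532
NF = 10 log₁₀(3.532) = 5.48 dB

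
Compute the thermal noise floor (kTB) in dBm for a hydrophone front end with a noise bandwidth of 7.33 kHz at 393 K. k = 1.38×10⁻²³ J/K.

−134.0 dBm

P_n = kTB = 1.38×10⁻²³ × 393 × 7.33×10³ = 3.98×10⁻¹⁷ W
In dBm: 10 log₁₀(3.98×10⁻¹⁷ / 10⁻³) = −134.0 dBm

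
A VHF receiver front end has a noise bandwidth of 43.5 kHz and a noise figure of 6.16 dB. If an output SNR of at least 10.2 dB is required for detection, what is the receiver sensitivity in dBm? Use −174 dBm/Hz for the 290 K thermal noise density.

Sensitivity = −174 + 10 log₁₀(B) + NF + SNR_min
= −174 + 46.38 + 6.16 + 10.2
= −111.26 dBm → −111.3 dBm

−111.3 dBm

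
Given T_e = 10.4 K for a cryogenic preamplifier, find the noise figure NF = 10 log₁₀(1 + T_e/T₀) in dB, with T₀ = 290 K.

F = 1 + T_e/T₀ = 1 + 10.4/290 = 1.03586
NF = 10 log₁₀(1.03586) = 0.153 dB

0.153 dB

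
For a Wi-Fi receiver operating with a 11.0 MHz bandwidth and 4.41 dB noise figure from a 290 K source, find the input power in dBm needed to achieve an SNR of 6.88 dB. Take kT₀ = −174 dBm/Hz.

Sensitivity = −174 + 10 log₁₀(B) + NF + SNR_min
= −174 + 70.41 + 4.41 + 6.88
= −92.30 dBm → −92.3 dBm

−92.3 dBm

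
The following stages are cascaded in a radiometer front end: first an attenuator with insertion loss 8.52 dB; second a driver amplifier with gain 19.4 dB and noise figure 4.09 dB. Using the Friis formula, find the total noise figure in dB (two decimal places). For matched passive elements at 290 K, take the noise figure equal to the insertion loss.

Convert to linear (a loss of L dB is a gain of −L dB): F_i = 10^(NF_i/10), G_i = 10^(G_i,dB/10)
  Stage 1: F_1 = 10^(8.52/10) = 7.112, G_1 = 10^(−8.52/10) = 0.1406
  Stage 2: F_2 = 10^(4.09/10) = 2.564, G_2 = 10^(19.4/10) = 87.10
Friis cascade:
  F = 7.112 + (2.564 − 1)/0.1406 = 18.24
NF = 10 log₁₀(18.24) = 12.61 dB

12.61 dB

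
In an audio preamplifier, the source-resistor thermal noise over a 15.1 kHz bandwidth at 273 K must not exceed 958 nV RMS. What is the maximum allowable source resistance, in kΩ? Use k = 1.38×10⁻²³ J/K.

4.03 kΩ

Johnson–Nyquist: V_n = √(4kTRB) ⇒ R = V_n² / (4kTB)
4kTB = 4 × 1.38×10⁻²³ × 273 × 1.51×10⁴ = 2.28×10⁻¹⁶
R = (9.58×10⁻⁷)² / 2.28×10⁻¹⁶ = 4.03×10³ Ω = 4.03 kΩ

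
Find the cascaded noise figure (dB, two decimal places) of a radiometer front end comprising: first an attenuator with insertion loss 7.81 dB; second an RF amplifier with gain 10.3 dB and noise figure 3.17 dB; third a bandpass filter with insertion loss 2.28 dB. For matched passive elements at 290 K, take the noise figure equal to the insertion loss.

11.11 dB

Convert to linear (a loss of L dB is a gain of −L dB): F_i = 10^(NF_i/10), G_i = 10^(G_i,dB/10)
  Stage 1: F_1 = 10^(7.81/10) = 6.039, G_1 = 10^(−7.81/10) = 0.1656
  Stage 2: F_2 = 10^(3.17/10) = 2.075, G_2 = 10^(10.3/10) = 10.72
  Stage 3: F_3 = 10^(2.28/10) = 1.690, G_3 = 10^(−2.28/10) = 0.5916
Friis cascade:
  F = 6.039 + (2.075 − 1)/0.1656 + (1.690 − 1)/1.774 = 12.92
NF = 10 log₁₀(12.92) = 11.11 dB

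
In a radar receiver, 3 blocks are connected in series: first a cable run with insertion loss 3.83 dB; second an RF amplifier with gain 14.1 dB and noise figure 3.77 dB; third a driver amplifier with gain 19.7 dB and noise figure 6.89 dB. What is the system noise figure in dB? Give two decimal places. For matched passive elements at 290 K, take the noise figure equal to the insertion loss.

7.87 dB

Convert to linear (a loss of L dB is a gain of −L dB): F_i = 10^(NF_i/10), G_i = 10^(G_i,dB/10)
  Stage 1: F_1 = 10^(3.83/10) = 2.415, G_1 = 10^(−3.83/10) = 0.4140
  Stage 2: F_2 = 10^(3.77/10) = 2.382, G_2 = 10^(14.1/10) = 25.70
  Stage 3: F_3 = 10^(6.89/10) = 4.887, G_3 = 10^(19.7/10) = 93.33
Friis cascade:
  F = 2.415 + (2.382 − 1)/0.4140 + (4.887 − 1)/10.64 = 6.120
NF = 10 log₁₀(6.120) = 7.87 dB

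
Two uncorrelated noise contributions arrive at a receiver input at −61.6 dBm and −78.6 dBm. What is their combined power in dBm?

Convert to linear, add, convert back:
P₁ = 6.92×10⁻¹⁰ W, P₂ = 1.38×10⁻¹¹ W
P_tot = 7.06×10⁻¹⁰ W → 10 log₁₀(P_tot / 10⁻³) = −61.5 dBm

−61.5 dBm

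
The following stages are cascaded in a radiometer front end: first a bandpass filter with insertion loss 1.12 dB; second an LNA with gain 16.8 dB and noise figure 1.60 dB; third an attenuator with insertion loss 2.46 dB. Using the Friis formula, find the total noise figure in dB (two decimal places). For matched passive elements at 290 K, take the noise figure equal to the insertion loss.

2.77 dB

Convert to linear (a loss of L dB is a gain of −L dB): F_i = 10^(NF_i/10), G_i = 10^(G_i,dB/10)
  Stage 1: F_1 = 10^(1.12/10) = 1.294, G_1 = 10^(−1.12/10) = 0.7727
  Stage 2: F_2 = 10^(1.60/10) = 1.445, G_2 = 10^(16.8/10) = 47.86
  Stage 3: F_3 = 10^(2.46/10) = 1.762, G_3 = 10^(−2.46/10) = 0.5675
Friis cascade:
  F = 1.294 + (1.445 − 1)/0.7727 + (1.762 − 1)/36.98 = 1.891
NF = 10 log₁₀(1.891) = 2.77 dB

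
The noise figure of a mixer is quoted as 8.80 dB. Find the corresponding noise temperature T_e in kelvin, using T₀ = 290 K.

F = 10^(8.80/10) = 7.58578
T_e = (F − 1)·T₀ = (7.58578 − 1) × 290 = 1910 K

1910 K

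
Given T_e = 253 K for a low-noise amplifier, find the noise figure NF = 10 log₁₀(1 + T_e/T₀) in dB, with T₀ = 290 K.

F = 1 + T_e/T₀ = 1 + 253/290 = 1.87241
NF = 10 log₁₀(1.87241) = 2.72 dB

2.72 dB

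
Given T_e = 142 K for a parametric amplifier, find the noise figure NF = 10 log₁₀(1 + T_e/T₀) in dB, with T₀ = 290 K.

1.73 dB

F = 1 + T_e/T₀ = 1 + 142/290 = 1.48966
NF = 10 log₁₀(1.48966) = 1.73 dB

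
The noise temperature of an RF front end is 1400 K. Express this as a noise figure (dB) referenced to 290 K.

F = 1 + T_e/T₀ = 1 + 1400/290 = 5.82759
NF = 10 log₁₀(5.82759) = 7.65 dB

7.65 dB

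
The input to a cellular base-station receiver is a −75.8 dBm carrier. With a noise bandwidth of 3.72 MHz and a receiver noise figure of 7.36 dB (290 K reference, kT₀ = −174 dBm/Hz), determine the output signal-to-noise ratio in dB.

Noise floor: N = −174 + 10 log₁₀(B) + NF
10 log₁₀(3.72×10⁶) = 65.71 dB
N = −174 + 65.71 + 7.36 = −100.93 dBm
SNR = P_sig − N = −75.8 − (−100.93) = 25.13 dB → 25.1 dB

25.1 dB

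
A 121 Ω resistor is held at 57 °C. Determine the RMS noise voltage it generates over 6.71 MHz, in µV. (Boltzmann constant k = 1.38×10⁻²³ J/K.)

T = 57 °C + 273.15 = 330.15 K
V_n = √(4kTRB)
4kTRB = 4 × 1.38×10⁻²³ × 330.15 × 1.21×10² × 6.71×10⁶ = 1.48×10⁻¹¹ V²
V_n = √(1.48×10⁻¹¹) = 3.85×10⁻⁶ V = 3.85 µV

3.85 µV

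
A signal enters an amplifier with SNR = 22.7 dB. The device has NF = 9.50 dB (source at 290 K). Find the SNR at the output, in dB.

By definition F = SNR_in/SNR_out, so in dB: SNR_out = SNR_in − NF
SNR_out = 22.7 − 9.50 = 13.20 dB

13.20 dB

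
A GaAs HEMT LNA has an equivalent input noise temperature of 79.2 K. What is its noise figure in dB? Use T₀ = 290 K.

1.05 dB

F = 1 + T_e/T₀ = 1 + 79.2/290 = 1.2731
NF = 10 log₁₀(1.2731) = 1.05 dB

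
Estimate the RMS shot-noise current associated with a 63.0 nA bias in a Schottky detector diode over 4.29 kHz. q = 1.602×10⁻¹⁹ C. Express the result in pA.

9.31 pA

I_n = √(2qI·B)
2qI·B = 2 × 1.602×10⁻¹⁹ × 6.30×10⁻⁸ × 4.29×10³ = 8.66×10⁻²³ A²
I_n = √(8.66×10⁻²³) = 9.31×10⁻¹² A = 9.31 pA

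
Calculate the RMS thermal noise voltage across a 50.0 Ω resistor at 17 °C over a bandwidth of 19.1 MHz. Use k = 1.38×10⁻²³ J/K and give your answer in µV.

T = 17 °C + 273.15 = 290.15 K
V_n = √(4kTRB)
4kTRB = 4 × 1.38×10⁻²³ × 290.15 × 5.00×10¹ × 1.91×10⁷ = 1.53×10⁻¹¹ V²
V_n = √(1.53×10⁻¹¹) = 3.91×10⁻⁶ V = 3.91 µV

3.91 µV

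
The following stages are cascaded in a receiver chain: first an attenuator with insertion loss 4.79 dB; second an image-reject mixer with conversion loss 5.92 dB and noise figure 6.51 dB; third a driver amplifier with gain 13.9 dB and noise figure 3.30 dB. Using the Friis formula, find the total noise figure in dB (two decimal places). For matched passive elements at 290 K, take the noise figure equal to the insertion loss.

14.30 dB

Convert to linear (a loss of L dB is a gain of −L dB): F_i = 10^(NF_i/10), G_i = 10^(G_i,dB/10)
  Stage 1: F_1 = 10^(4.79/10) = 3.013, G_1 = 10^(−4.79/10) = 0.3319
  Stage 2: F_2 = 10^(6.51/10) = 4.477, G_2 = 10^(−5.92/10) = 0.2559
  Stage 3: F_3 = 10^(3.30/10) = 2.138, G_3 = 10^(13.9/10) = 24.55
Friis cascade:
  F = 3.013 + (4.477 − 1)/0.3319 + (2.138 − 1)/0.08492 = 26.89
NF = 10 log₁₀(26.89) = 14.30 dB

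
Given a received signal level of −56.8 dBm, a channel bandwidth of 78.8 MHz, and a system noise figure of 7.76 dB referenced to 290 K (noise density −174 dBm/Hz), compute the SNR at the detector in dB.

Noise floor: N = −174 + 10 log₁₀(B) + NF
10 log₁₀(7.88×10⁷) = 78.97 dB
N = −174 + 78.97 + 7.76 = −87.27 dBm
SNR = P_sig − N = −56.8 − (−87.27) = 30.47 dB → 30.5 dB

30.5 dB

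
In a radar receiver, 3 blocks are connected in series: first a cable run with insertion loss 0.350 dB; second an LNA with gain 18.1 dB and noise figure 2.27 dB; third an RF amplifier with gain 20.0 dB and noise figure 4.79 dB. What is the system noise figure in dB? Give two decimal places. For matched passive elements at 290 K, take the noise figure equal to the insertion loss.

Convert to linear (a loss of L dB is a gain of −L dB): F_i = 10^(NF_i/10), G_i = 10^(G_i,dB/10)
  Stage 1: F_1 = 10^(0.350/10) = 1.084, G_1 = 10^(−0.350/10) = 0.9226
  Stage 2: F_2 = 10^(2.27/10) = 1.687, G_2 = 10^(18.1/10) = 64.57
  Stage 3: F_3 = 10^(4.79/10) = 3.013, G_3 = 10^(20.0/10) = 100.0
Friis cascade:
  F = 1.084 + (1.687 − 1)/0.9226 + (3.013 − 1)/59.57 = 1.862
NF = 10 log₁₀(1.862) = 2.70 dB

2.70 dB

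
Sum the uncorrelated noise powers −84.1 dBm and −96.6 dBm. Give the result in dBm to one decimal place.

−83.9 dBm

Convert to linear, add, convert back:
P₁ = 3.89×10⁻¹² W, P₂ = 2.19×10⁻¹³ W
P_tot = 4.11×10⁻¹² W → 10 log₁₀(P_tot / 10⁻³) = −83.9 dBm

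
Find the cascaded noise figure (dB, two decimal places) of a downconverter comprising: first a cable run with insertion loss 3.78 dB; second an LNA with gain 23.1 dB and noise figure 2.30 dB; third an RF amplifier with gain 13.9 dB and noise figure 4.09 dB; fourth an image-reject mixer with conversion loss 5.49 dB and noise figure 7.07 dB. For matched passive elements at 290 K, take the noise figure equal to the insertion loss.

6.10 dB

Convert to linear (a loss of L dB is a gain of −L dB): F_i = 10^(NF_i/10), G_i = 10^(G_i,dB/10)
  Stage 1: F_1 = 10^(3.78/10) = 2.388, G_1 = 10^(−3.78/10) = 0.4188
  Stage 2: F_2 = 10^(2.30/10) = 1.698, G_2 = 10^(23.1/10) = 204.2
  Stage 3: F_3 = 10^(4.09/10) = 2.564, G_3 = 10^(13.9/10) = 24.55
  Stage 4: F_4 = 10^(7.07/10) = 5.093, G_4 = 10^(−5.49/10) = 0.2825
Friis cascade:
  F = 2.388 + (1.698 − 1)/0.4188 + (2.564 − 1)/85.51 + (5.093 − 1)/2099 = 4.075
NF = 10 log₁₀(4.075) = 6.10 dB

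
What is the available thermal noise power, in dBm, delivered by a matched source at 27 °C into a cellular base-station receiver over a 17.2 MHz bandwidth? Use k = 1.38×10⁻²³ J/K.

T = 27 °C + 273.15 = 300.15 K
P_n = kTB = 1.38×10⁻²³ × 300.15 × 1.72×10⁷ = 7.12×10⁻¹⁴ W
In dBm: 10 log₁₀(7.12×10⁻¹⁴ / 10⁻³) = −101.5 dBm

−101.5 dBm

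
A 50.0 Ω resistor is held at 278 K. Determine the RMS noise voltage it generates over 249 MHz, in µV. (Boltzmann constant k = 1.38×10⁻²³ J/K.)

V_n = √(4kTRB)
4kTRB = 4 × 1.38×10⁻²³ × 278 × 5.00×10¹ × 2.49×10⁸ = 1.91×10⁻¹⁰ V²
V_n = √(1.91×10⁻¹⁰) = 1.38×10⁻⁵ V = 13.8 µV

13.8 µV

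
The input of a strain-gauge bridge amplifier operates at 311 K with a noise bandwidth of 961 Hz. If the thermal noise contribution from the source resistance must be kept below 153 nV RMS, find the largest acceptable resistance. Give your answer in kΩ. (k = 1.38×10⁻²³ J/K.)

1.42 kΩ

Johnson–Nyquist: V_n = √(4kTRB) ⇒ R = V_n² / (4kTB)
4kTB = 4 × 1.38×10⁻²³ × 311 × 9.61×10² = 1.65×10⁻¹⁷
R = (1.53×10⁻⁷)² / 1.65×10⁻¹⁷ = 1.42×10³ Ω = 1.42 kΩ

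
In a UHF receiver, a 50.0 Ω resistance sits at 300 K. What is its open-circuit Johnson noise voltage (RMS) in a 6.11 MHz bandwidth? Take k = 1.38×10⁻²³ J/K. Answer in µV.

V_n = √(4kTRB)
4kTRB = 4 × 1.38×10⁻²³ × 300 × 5.00×10¹ × 6.11×10⁶ = 5.06×10⁻¹² V²
V_n = √(5.06×10⁻¹²) = 2.25×10⁻⁶ V = 2.25 µV

2.25 µV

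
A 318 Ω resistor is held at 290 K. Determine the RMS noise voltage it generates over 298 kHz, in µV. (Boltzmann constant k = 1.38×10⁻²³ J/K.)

V_n = √(4kTRB)
4kTRB = 4 × 1.38×10⁻²³ × 290 × 3.18×10² × 2.98×10⁵ = 1.52×10⁻¹² V²
V_n = √(1.52×10⁻¹²) = 1.23×10⁻⁶ V = 1.23 µV

1.23 µV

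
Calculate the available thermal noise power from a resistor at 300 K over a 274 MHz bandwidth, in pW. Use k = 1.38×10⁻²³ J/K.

P_n = kTB = 1.38×10⁻²³ × 300 × 2.74×10⁸ = 1.13×10⁻¹² W = 1.13 pW

1.13 pW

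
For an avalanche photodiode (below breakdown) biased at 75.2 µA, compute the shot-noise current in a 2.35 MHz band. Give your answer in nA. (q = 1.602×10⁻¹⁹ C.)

I_n = √(2qI·B)
2qI·B = 2 × 1.602×10⁻¹⁹ × 7.52×10⁻⁵ × 2.35×10⁶ = 5.66×10⁻¹⁷ A²
I_n = √(5.66×10⁻¹⁷) = 7.52×10⁻⁹ A = 7.52 nA

7.52 nA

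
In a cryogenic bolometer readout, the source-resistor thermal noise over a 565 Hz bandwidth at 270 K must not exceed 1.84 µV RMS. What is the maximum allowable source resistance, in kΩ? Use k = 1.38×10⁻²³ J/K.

Johnson–Nyquist: V_n = √(4kTRB) ⇒ R = V_n² / (4kTB)
4kTB = 4 × 1.38×10⁻²³ × 270 × 5.65×10² = 8.42×10⁻¹⁸
R = (1.84×10⁻⁶)² / 8.42×10⁻¹⁸ = 4.02×10⁵ Ω = 402 kΩ

402 kΩ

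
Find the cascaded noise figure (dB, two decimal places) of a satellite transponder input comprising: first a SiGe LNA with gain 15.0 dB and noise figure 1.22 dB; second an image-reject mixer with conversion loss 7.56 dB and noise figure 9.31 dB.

Convert to linear (a loss of L dB is a gain of −L dB): F_i = 10^(NF_i/10), G_i = 10^(G_i,dB/10)
  Stage 1: F_1 = 10^(1.22/10) = 1.324, G_1 = 10^(15.0/10) = 31.62
  Stage 2: F_2 = 10^(9.31/10) = 8.531, G_2 = 10^(−7.56/10) = 0.1754
Friis cascade:
  F = 1.324 + (8.531 − 1)/31.62 = 1.562
NF = 10 log₁₀(1.562) = 1.94 dB

1.94 dB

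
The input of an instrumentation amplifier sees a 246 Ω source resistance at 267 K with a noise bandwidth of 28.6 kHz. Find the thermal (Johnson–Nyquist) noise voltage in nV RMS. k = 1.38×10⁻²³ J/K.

322 nV

V_n = √(4kTRB)
4kTRB = 4 × 1.38×10⁻²³ × 267 × 2.46×10² × 2.86×10⁴ = 1.04×10⁻¹³ V²
V_n = √(1.04×10⁻¹³) = 3.22×10⁻⁷ V = 322 nV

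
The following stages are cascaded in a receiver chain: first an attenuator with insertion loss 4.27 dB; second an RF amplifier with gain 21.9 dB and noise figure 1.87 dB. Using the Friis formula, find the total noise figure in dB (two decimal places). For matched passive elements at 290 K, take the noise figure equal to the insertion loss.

6.14 dB

Convert to linear (a loss of L dB is a gain of −L dB): F_i = 10^(NF_i/10), G_i = 10^(G_i,dB/10)
  Stage 1: F_1 = 10^(4.27/10) = 2.673, G_1 = 10^(−4.27/10) = 0.3741
  Stage 2: F_2 = 10^(1.87/10) = 1.538, G_2 = 10^(21.9/10) = 154.9
Friis cascade:
  F = 2.673 + (1.538 − 1)/0.3741 = 4.111
NF = 10 log₁₀(4.111) = 6.14 dB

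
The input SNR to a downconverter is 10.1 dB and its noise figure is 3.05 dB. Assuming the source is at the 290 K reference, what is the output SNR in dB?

7.05 dB

By definition F = SNR_in/SNR_out, so in dB: SNR_out = SNR_in − NF
SNR_out = 10.1 − 3.05 = 7.05 dB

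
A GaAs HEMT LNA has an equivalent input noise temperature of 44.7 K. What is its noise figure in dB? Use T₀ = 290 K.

0.623 dB

F = 1 + T_e/T₀ = 1 + 44.7/290 = 1.15414
NF = 10 log₁₀(1.15414) = 0.623 dB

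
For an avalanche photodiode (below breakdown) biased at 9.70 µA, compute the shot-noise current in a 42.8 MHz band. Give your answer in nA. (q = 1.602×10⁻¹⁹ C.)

I_n = √(2qI·B)
2qI·B = 2 × 1.602×10⁻¹⁹ × 9.70×10⁻⁶ × 4.28×10⁷ = 1.33×10⁻¹⁶ A²
I_n = √(1.33×10⁻¹⁶) = 1.15×10⁻⁸ A = 11.5 nA

11.5 nA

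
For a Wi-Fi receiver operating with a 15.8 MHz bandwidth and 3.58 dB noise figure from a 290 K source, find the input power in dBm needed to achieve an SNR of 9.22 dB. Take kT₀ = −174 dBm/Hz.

Sensitivity = −174 + 10 log₁₀(B) + NF + SNR_min
= −174 + 71.99 + 3.58 + 9.22
= −89.21 dBm → −89.2 dBm

−89.2 dBm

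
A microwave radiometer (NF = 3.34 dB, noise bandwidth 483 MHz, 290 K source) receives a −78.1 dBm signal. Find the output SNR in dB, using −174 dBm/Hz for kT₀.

5.7 dB

Noise floor: N = −174 + 10 log₁₀(B) + NF
10 log₁₀(4.83×10⁸) = 86.84 dB
N = −174 + 86.84 + 3.34 = −83.82 dBm
SNR = P_sig − N = −78.1 − (−83.82) = 5.72 dB → 5.7 dB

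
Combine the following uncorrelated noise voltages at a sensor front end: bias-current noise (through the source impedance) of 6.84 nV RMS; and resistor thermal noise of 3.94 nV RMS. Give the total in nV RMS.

7.89 nV

Uncorrelated sources add in power (mean-square): V_tot = √(ΣV_i²)
V_tot = √[(6.84×10⁻⁹)² + (3.94×10⁻⁹)²] = 7.89×10⁻⁹ V = 7.89 nV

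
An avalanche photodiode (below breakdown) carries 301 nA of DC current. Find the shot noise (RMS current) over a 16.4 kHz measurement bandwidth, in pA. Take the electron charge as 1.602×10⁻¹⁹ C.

I_n = √(2qI·B)
2qI·B = 2 × 1.602×10⁻¹⁹ × 3.01×10⁻⁷ × 1.64×10⁴ = 1.58×10⁻²¹ A²
I_n = √(1.58×10⁻²¹) = 3.98×10⁻¹¹ A = 39.8 pA

39.8 pA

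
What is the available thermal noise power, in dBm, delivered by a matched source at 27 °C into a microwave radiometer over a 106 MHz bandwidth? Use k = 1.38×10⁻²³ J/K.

T = 27 °C + 273.15 = 300.15 K
P_n = kTB = 1.38×10⁻²³ × 300.15 × 1.06×10⁸ = 4.39×10⁻¹³ W
In dBm: 10 log₁₀(4.39×10⁻¹³ / 10⁻³) = −93.6 dBm

−93.6 dBm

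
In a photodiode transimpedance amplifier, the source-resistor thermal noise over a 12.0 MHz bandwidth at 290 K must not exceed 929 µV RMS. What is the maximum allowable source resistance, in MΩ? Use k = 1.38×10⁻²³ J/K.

Johnson–Nyquist: V_n = √(4kTRB) ⇒ R = V_n² / (4kTB)
4kTB = 4 × 1.38×10⁻²³ × 290 × 1.20×10⁷ = 1.92×10⁻¹³
R = (9.29×10⁻⁴)² / 1.92×10⁻¹³ = 4.49×10⁶ Ω = 4.49 MΩ

4.49 MΩ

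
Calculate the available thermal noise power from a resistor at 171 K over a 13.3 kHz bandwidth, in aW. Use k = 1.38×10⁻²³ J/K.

31.4 aW

P_n = kTB = 1.38×10⁻²³ × 171 × 1.33×10⁴ = 3.14×10⁻¹⁷ W = 31.4 aW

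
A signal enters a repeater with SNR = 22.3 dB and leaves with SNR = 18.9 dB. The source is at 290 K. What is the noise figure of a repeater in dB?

NF (dB) = SNR_in(dB) − SNR_out(dB) when the source is at T₀
NF = 22.3 − 18.9 = 3.4 dB

3.4 dB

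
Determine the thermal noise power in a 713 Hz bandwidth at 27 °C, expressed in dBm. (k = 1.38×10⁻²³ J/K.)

−145.3 dBm

T = 27 °C + 273.15 = 300.15 K
P_n = kTB = 1.38×10⁻²³ × 300.15 × 7.13×10² = 2.95×10⁻¹⁸ W
In dBm: 10 log₁₀(2.95×10⁻¹⁸ / 10⁻³) = −145.3 dBm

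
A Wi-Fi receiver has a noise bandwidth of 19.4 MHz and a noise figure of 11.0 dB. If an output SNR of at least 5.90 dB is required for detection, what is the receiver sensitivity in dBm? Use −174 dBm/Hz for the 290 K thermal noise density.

Sensitivity = −174 + 10 log₁₀(B) + NF + SNR_min
= −174 + 72.88 + 11.0 + 5.90
= −84.22 dBm → −84.2 dBm

−84.2 dBm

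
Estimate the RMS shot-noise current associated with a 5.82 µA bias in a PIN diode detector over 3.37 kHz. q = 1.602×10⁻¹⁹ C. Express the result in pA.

I_n = √(2qI·B)
2qI·B = 2 × 1.602×10⁻¹⁹ × 5.82×10⁻⁶ × 3.37×10³ = 6.28×10⁻²¹ A²
I_n = √(6.28×10⁻²¹) = 7.93×10⁻¹¹ A = 79.3 pA

79.3 pA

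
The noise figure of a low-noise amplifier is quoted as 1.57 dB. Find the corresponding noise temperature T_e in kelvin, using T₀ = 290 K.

F = 10^(1.57/10) = 1.43549
T_e = (F − 1)·T₀ = (1.43549 − 1) × 290 = 126 K

126 K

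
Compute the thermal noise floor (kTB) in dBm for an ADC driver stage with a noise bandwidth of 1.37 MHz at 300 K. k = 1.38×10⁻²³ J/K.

−112.5 dBm

P_n = kTB = 1.38×10⁻²³ × 300 × 1.37×10⁶ = 5.67×10⁻¹⁵ W
In dBm: 10 log₁₀(5.67×10⁻¹⁵ / 10⁻³) = −112.5 dBm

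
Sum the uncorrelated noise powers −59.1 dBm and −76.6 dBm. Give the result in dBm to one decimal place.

Convert to linear, add, convert back:
P₁ = 1.23×10⁻⁹ W, P₂ = 2.19×10⁻¹¹ W
P_tot = 1.25×10⁻⁹ W → 10 log₁₀(P_tot / 10⁻³) = −59.0 dBm

−59.0 dBm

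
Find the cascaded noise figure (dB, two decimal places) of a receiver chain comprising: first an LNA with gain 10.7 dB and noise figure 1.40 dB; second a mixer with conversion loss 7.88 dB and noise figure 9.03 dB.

2.96 dB

Convert to linear (a loss of L dB is a gain of −L dB): F_i = 10^(NF_i/10), G_i = 10^(G_i,dB/10)
  Stage 1: F_1 = 10^(1.40/10) = 1.380, G_1 = 10^(10.7/10) = 11.75
  Stage 2: F_2 = 10^(9.03/10) = 7.998, G_2 = 10^(−7.88/10) = 0.1629
Friis cascade:
  F = 1.380 + (7.998 − 1)/11.75 = 1.976
NF = 10 log₁₀(1.976) = 2.96 dB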